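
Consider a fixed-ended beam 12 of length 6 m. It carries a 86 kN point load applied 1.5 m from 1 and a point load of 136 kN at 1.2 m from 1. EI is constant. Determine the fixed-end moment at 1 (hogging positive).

Take the two fixed-end moments M_1, M_2 as redundants; the released structure is the simple span 12.
Simple-span end rotations at 1 and 2 under the given loads:
  at 1: point load 86 at a = 1.5: Pab(L + b)/(6LEI) = 169.3/EI
  at 2: point load 86 at a = 1.5: Pab(L + a)/(6LEI) = 120.9/EI
  at 1: point load 136 at a = 1.2: Pab(L + b)/(6LEI) = 235/EI
  at 2: point load 136 at a = 1.2: Pab(L + a)/(6LEI) = 156.7/EI
  θ_10 = 404.3/EI,  θ_20 = 277.6/EI
Flexibility coefficients: a unit moment at one end gives L/(3EI) there and L/(6EI) at the far end, so f₁₁ = f₂₂ = 2/EI and f₁₂ = f₂₁ = 1/EI.
Compatibility — zero rotation at each built-in end:
  2 M_1 + 1 M_2 = 404.3
  1 M_1 + 2 M_2 = 277.6
Solving the pair gives M_1 = 177 kN·m and M_2 = 50.3 kN·m (hogging).

M_1 = 177 kN·m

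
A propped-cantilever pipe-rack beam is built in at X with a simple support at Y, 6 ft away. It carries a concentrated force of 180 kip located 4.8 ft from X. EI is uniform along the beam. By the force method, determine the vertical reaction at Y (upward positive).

Remove the prop at Y; the released (primary) structure is a cantilever built in at X.
Downward deflection at the released point Y due to the loads:
  point load 180 at a = 4.8: Pa²(3L − a)/(6EI) = 9124/EI
Tip deflection under a unit load at Y: L³/(3EI) = 72/EI.
The prop prevents deflection at Y: R_Y = δ_0/δ_{YY} = 9124/72 = 126.7 kip.

R_Y = 126.7 kip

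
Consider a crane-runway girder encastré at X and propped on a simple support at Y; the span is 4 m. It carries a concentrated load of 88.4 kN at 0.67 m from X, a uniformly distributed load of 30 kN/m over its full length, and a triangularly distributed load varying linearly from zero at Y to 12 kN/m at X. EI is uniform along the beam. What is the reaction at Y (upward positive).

Take the reaction at Y as the redundant and release it; the primary structure is a cantilever fixed at X.
Deflection at Y on the released cantilever, summing each load's contribution:
  point load 88.4 at a = 0.67: Pa²(3L − a)/(6EI) = 74.93/EI
  UDL 30: wL⁴/(8EI) = 960/EI
  triangular load, peak 12 at the fixed end: w₀L⁴/(30EI) = 102.4/EI
  δ_0 = 1137/EI
Tip deflection under a unit load at Y: L³/(3EI) = 21.33/EI.
The prop prevents deflection at Y: R_Y = δ_0/δ_{YY} = 1137/21.33 = 53.31 kN.

R_Y = 53.31 kN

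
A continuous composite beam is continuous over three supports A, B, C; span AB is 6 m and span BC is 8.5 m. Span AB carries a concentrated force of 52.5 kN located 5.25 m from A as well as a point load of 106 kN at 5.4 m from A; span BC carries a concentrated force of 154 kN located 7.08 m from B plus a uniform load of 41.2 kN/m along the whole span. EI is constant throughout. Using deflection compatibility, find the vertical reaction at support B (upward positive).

Insert a hinge at B; M_B is the redundant, and each span becomes simply supported.
Discontinuity in slope at B on the released structure — sum the simple-span end rotations:
  span AB: point load 52.5 at a = 5.25: Pab(L + a)/(6LEI) = 64.6/EI
  span AB: point load 106 at a = 5.4: Pab(L + a)/(6LEI) = 108.8/EI
  span BC: point load 154 at a = 7.08: Pab(L + b)/(6LEI) = 301.2/EI
  span BC: UDL 41.2: wL³/(24EI) = 1054/EI
  relative rotation θ_0 = (173.4 + 1355)/EI = 1529/EI
A unit hogging moment at B produces rotation L₁/(3EI) + L₂/(3EI) = 4.833/EI.
Compatibility: M_B·(L₁+L₂)/(3EI) = θ_0, giving M_B = 316.3 kN·m (hogging).
Span AB, ΣM about A with M_B applied at B: R_B^{AB}·6 = 848 + 316.3, so R_B^{AB} = 194.1 kN and R_A = 158.5 − 194.1 = -35.55 kN.
Span BC, ΣM about C: R_B^{BC}·8.5 = 1707 + 316.3, so R_B^{BC} = 238 kN and R_C = 504.2 − 238 = 266.2 kN.
R_B = 194.1 + 238 = 432.1 kN.

R_B = 432.1 kN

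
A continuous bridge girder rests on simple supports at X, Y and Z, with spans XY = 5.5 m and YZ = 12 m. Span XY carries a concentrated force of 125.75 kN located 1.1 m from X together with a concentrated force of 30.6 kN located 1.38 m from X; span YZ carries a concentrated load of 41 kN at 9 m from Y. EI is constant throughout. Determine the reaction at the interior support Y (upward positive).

R_Y = 60.74 kN

Take M_Y as the redundant. Released structure: two simple spans XY and YZ with a hinge at Y.
Discontinuity in slope at Y on the released structure — sum the simple-span end rotations:
  span XY: point load 125.75 at a = 1.1: Pab(L + a)/(6LEI) = 121.7/EI
  span XY: point load 30.6 at a = 1.38: Pab(L + a)/(6LEI) = 36.27/EI
  span YZ: point load 41 at a = 9: Pab(L + b)/(6LEI) = 230.6/EI
  relative rotation θ_0 = (158 + 230.6)/EI = 388.6/EI
A unit hogging moment at Y produces rotation L₁/(3EI) + L₂/(3EI) = 5.833/EI.
Compatibility: M_Y·(L₁+L₂)/(3EI) = θ_0, giving M_Y = 66.62 kN·m (hogging).
Span XY, ΣM about X with M_Y applied at Y: R_Y^{XY}·5.5 = 180.6 + 66.62, so R_Y^{XY} = 44.94 kN and R_X = 156.3 − 44.94 = 111.4 kN.
Span YZ, ΣM about Z: R_Y^{YZ}·12 = 123 + 66.62, so R_Y^{YZ} = 15.8 kN and R_Z = 41 − 15.8 = 25.2 kN.
R_Y = 44.94 + 15.8 = 60.74 kN.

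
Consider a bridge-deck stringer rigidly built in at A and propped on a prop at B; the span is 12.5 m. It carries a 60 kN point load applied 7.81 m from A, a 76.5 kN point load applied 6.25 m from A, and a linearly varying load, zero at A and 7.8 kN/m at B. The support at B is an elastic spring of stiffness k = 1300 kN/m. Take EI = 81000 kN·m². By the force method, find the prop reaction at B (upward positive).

Take the reaction at B as the redundant and release it; the primary structure is a cantilever fixed at A.
Downward deflection at the released point B due to the loads:
  point load 60 at a = 7.81: Pa²(3L − a)/(6EI) = 18110/EI
  point load 76.5 at a = 6.25: Pa²(3L − a)/(6EI) = 15564/EI
  triangular load, peak 7.8 at the free end: 11w₀L⁴/(120EI) = 17456/EI
  δ_0 = 51130/EI
Flexibility coefficient — unit upward force at B: δ_{BB} = L³/(3EI) = 651/EI.
With EI = 81000 kN·m²: δ_0 = 0.63123 m and δ_{BB} = 0.008038 m/kN.
Compatibility — the spring shortens by R_B/k under the reaction it provides: δ_0 − R_B·δ_{BB} = R_B/k. With 1/k = 0.000769 m/kN, R_B = δ_0 / (δ_{BB} + 1/k) = 0.63123 / (0.008038 + 0.000769) = 71.68 kN.

R_B = 71.68 kN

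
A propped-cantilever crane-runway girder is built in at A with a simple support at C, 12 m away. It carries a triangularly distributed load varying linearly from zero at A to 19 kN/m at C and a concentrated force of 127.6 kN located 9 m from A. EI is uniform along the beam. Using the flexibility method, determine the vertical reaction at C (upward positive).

R_C = 143.4 kN

Release the roller at C. Primary structure: cantilever fixed at A.
Primary-structure tip deflection at C by superposition:
  triangular load, peak 19 at the free end: 11w₀L⁴/(120EI) = 36115/EI
  point load 127.6 at a = 9: Pa²(3L − a)/(6EI) = 46510/EI
  δ_0 = 82625/EI
Tip deflection under a unit load at C: L³/(3EI) = 576/EI.
Compatibility at C: δ_0 − R_C·δ_{CC} = 0, so R_C = 82625/576 = 143.4 kN.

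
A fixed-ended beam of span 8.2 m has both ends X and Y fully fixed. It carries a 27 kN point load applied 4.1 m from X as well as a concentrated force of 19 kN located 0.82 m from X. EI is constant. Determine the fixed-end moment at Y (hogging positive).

M_Y = 29.08 kN·m

Release both end moments; the primary structure is a simply-supported span XY with redundants M_X and M_Y.
Simple-span end rotations at X and Y under the given loads:
  at X: point load 27 at a = 4.1: Pab(L + b)/(6LEI) = 113.5/EI
  at Y: point load 27 at a = 4.1: Pab(L + a)/(6LEI) = 113.5/EI
  at X: point load 19 at a = 0.82: Pab(L + b)/(6LEI) = 36.41/EI
  at Y: point load 19 at a = 0.82: Pab(L + a)/(6LEI) = 21.08/EI
  θ_X0 = 149.9/EI,  θ_Y0 = 134.5/EI
Flexibility coefficients: a unit moment at one end gives L/(3EI) there and L/(6EI) at the far end, so f₁₁ = f₂₂ = 2.733/EI and f₁₂ = f₂₁ = 1.367/EI.
Compatibility — zero rotation at each built-in end:
  2.733 M_X + 1.367 M_Y = 149.9
  1.367 M_X + 2.733 M_Y = 134.5
Solving the pair gives M_X = 40.29 kN·m and M_Y = 29.08 kN·m (hogging).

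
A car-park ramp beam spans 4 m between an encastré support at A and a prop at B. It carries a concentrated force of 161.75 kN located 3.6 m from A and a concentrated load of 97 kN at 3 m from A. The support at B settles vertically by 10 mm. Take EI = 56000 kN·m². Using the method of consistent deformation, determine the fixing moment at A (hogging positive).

M_A = 182.5 kN·m

Choose R_B as the redundant. The primary structure is the cantilever fixed at A.
Free-end deflection of the primary structure under the applied loading (downward +):
  point load 161.75 at a = 3.6: Pa²(3L − a)/(6EI) = 2935/EI
  point load 97 at a = 3: Pa²(3L − a)/(6EI) = 1310/EI
  δ_0 = 4244/EI
Tip deflection under a unit load at B: L³/(3EI) = 21.33/EI.
With EI = 56000 kN·m²: δ_0 = 0.075791 m and δ_{BB} = 0.000381 m/kN.
Compatibility — the beam at B must follow the support down by 0.01 m: δ_0 − R_B·δ_{BB} = 0.01, so R_B = (0.075791 − 0.01)/0.000381 = 172.7 kN.
Moment equilibrium about A: M_A = Σ(load moments about A) − R_B·L = 873.3 − 172.7×4 = 182.5 kN·m.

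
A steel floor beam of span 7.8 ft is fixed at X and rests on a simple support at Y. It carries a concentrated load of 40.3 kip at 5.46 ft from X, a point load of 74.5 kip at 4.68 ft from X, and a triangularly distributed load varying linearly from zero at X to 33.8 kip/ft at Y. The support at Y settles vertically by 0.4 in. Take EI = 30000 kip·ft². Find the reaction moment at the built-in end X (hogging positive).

Take the reaction at Y as the redundant and release it; the primary structure is a cantilever fixed at X.
Downward deflection at the released point Y due to the loads:
  point load 40.3 at a = 5.46: Pa²(3L − a)/(6EI) = 3592/EI
  point load 74.5 at a = 4.68: Pa²(3L − a)/(6EI) = 5091/EI
  triangular load, peak 33.8 at the free end: 11w₀L⁴/(120EI) = 11468/EI
  δ_0 = 20152/EI
Flexibility coefficient — unit upward force at Y: δ_{YY} = L³/(3EI) = 158.2/EI.
With EI = 30000 kip·ft²: δ_0 = 0.67172 ft and δ_{YY} = 0.005273 ft/kip.
Compatibility — the beam at Y must follow the support down by 0.03333 ft: δ_0 − R_Y·δ_{YY} = 0.03333, so R_Y = (0.67172 − 0.03333)/0.005273 = 121.1 kip.
Moment equilibrium about X: M_X = Σ(load moments about X) − R_Y·L = 1254 − 121.1×7.8 = 309.8 kip·ft.

M_X = 309.8 kip·ft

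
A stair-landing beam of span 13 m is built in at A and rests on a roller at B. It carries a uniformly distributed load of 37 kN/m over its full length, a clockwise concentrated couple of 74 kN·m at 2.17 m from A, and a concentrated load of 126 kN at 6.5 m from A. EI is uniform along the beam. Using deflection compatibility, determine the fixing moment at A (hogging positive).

Release the roller at B. Primary structure: cantilever fixed at A.
Free-end deflection of the primary structure under the applied loading (downward +):
  UDL 37: wL⁴/(8EI) = 132095/EI
  clockwise couple 74 at a = 2.17: M₀a(2L − a)/(2EI) = 1913/EI
  point load 126 at a = 6.5: Pa²(3L − a)/(6EI) = 28836/EI
  δ_0 = 162844/EI
Flexibility coefficient — unit upward force at B: δ_{BB} = L³/(3EI) = 732.3/EI.
The prop prevents deflection at B: R_B = δ_0/δ_{BB} = 162844/732.3 = 222.4 kN.
Moment equilibrium about A: M_A = Σ(load moments about A) − R_B·L = 4020 − 222.4×13 = 1129 kN·m.

M_A = 1129 kN·m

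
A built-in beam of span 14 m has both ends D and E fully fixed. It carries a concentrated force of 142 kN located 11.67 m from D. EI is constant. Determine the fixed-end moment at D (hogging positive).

Release both end moments; the primary structure is a simply-supported span DE with redundants M_D and M_E.
On the primary (simply-supported) span, the end slopes from the loading are:
  at D: point load 142 at a = 11.67: Pab(L + b)/(6LEI) = 750.6/EI
  at E: point load 142 at a = 11.67: Pab(L + a)/(6LEI) = 1180/EI
  θ_D0 = 750.6/EI,  θ_E0 = 1180/EI
Flexibility coefficients: a unit moment at one end gives L/(3EI) there and L/(6EI) at the far end, so f₁₁ = f₂₂ = 4.667/EI and f₁₂ = f₂₁ = 2.333/EI.
Compatibility — zero rotation at each built-in end:
  4.667 M_D + 2.333 M_E = 750.6
  2.333 M_D + 4.667 M_E = 1180
Solving the pair gives M_D = 45.9 kN·m and M_E = 229.9 kN·m (hogging).

M_D = 45.9 kN·m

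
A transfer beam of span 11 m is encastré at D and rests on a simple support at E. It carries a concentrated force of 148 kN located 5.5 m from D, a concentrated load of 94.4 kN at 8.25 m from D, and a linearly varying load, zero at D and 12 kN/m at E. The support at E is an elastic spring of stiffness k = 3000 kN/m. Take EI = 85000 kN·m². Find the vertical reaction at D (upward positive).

R_D = 174.7 kN

Remove the prop at E; the released (primary) structure is a cantilever built in at D.
Downward deflection at the released point E due to the loads:
  point load 148 at a = 5.5: Pa²(3L − a)/(6EI) = 20520/EI
  point load 94.4 at a = 8.25: Pa²(3L − a)/(6EI) = 26504/EI
  triangular load, peak 12 at the free end: 11w₀L⁴/(120EI) = 16105/EI
  δ_0 = 63128/EI
Tip deflection under a unit load at E: L³/(3EI) = 443.7/EI.
With EI = 85000 kN·m²: δ_0 = 0.74268 m and δ_{EE} = 0.00522 m/kN.
Compatibility — the spring shortens by R_E/k under the reaction it provides: δ_0 − R_E·δ_{EE} = R_E/k. With 1/k = 0.000333 m/kN, R_E = δ_0 / (δ_{EE} + 1/k) = 0.74268 / (0.00522 + 0.000333) = 133.7 kN.
Vertical equilibrium: R_D = ΣP − R_E = 308.4 − 133.7 = 174.7 kN.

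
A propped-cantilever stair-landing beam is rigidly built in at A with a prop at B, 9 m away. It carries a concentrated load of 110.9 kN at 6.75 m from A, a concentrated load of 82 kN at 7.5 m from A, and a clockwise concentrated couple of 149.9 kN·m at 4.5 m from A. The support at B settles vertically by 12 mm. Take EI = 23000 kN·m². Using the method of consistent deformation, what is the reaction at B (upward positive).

Remove the prop at B; the released (primary) structure is a cantilever built in at A.
Primary-structure tip deflection at B by superposition:
  point load 110.9 at a = 6.75: Pa²(3L − a)/(6EI) = 17053/EI
  point load 82 at a = 7.5: Pa²(3L − a)/(6EI) = 14991/EI
  clockwise couple 149.9 at a = 4.5: M₀a(2L − a)/(2EI) = 4553/EI
  δ_0 = 36597/EI
Tip deflection under a unit load at B: L³/(3EI) = 243/EI.
With EI = 23000 kN·m²: δ_0 = 1.5912 m and δ_{BB} = 0.010565 m/kN.
Compatibility — the beam at B must follow the support down by 0.012 m: δ_0 − R_B·δ_{BB} = 0.012, so R_B = (1.5912 − 0.012)/0.010565 = 149.5 kN.

R_B = 149.5 kN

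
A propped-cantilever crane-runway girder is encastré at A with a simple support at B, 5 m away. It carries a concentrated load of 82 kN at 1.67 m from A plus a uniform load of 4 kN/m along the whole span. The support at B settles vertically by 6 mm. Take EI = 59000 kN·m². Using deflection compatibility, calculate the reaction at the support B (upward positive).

R_B = 11.2 kN

Remove the prop at B; the released (primary) structure is a cantilever built in at A.
Primary-structure tip deflection at B by superposition:
  point load 82 at a = 1.67: Pa²(3L − a)/(6EI) = 508.1/EI
  UDL 4: wL⁴/(8EI) = 312.5/EI
  δ_0 = 820.6/EI
Flexibility coefficient — unit upward force at B: δ_{BB} = L³/(3EI) = 41.67/EI.
With EI = 59000 kN·m²: δ_0 = 0.013908 m and δ_{BB} = 0.000706 m/kN.
Compatibility — the beam at B must follow the support down by 0.006 m: δ_0 − R_B·δ_{BB} = 0.006, so R_B = (0.013908 − 0.006)/0.000706 = 11.2 kN.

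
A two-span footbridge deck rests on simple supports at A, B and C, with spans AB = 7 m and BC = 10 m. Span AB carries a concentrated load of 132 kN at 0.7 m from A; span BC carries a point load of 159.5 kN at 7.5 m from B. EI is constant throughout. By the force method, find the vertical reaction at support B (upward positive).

R_B = 84.35 kN

Take M_B as the redundant. Released structure: two simple spans AB and BC with a hinge at B.
Discontinuity in slope at B on the released structure — sum the simple-span end rotations:
  span AB: point load 132 at a = 0.7: Pab(L + a)/(6LEI) = 106.7/EI
  span BC: point load 159.5 at a = 7.5: Pab(L + b)/(6LEI) = 623/EI
  relative rotation θ_0 = (106.7 + 623)/EI = 729.8/EI
A unit hogging moment at B produces rotation L₁/(3EI) + L₂/(3EI) = 5.667/EI.
Compatibility: M_B·(L₁+L₂)/(3EI) = θ_0, giving M_B = 128.8 kN·m (hogging).
Span AB, ΣM about A with M_B applied at B: R_B^{AB}·7 = 92.4 + 128.8, so R_B^{AB} = 31.6 kN and R_A = 132 − 31.6 = 100.4 kN.
Span BC, ΣM about C: R_B^{BC}·10 = 398.8 + 128.8, so R_B^{BC} = 52.75 kN and R_C = 159.5 − 52.75 = 106.7 kN.
R_B = 31.6 + 52.75 = 84.35 kN.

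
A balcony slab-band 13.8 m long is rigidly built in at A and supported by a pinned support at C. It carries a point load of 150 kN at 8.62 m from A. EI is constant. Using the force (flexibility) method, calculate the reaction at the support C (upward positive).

Remove the prop at C; the released (primary) structure is a cantilever built in at A.
Primary-structure tip deflection at C by superposition:
  point load 150 at a = 8.62: Pa²(3L − a)/(6EI) = 60892/EI
Flexibility coefficient — unit upward force at C: δ_{CC} = L³/(3EI) = 876/EI.
The prop prevents deflection at C: R_C = δ_0/δ_{CC} = 60892/876 = 69.51 kN.

R_C = 69.51 kN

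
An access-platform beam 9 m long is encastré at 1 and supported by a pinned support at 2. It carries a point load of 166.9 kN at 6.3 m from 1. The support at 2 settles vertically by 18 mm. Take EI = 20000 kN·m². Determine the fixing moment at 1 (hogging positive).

M_1 = 218.4 kN·m

Remove the prop at 2; the released (primary) structure is a cantilever built in at 1.
Deflection at 2 on the released cantilever, summing each load's contribution:
  point load 166.9 at a = 6.3: Pa²(3L − a)/(6EI) = 22854/EI
Flexibility coefficient — unit upward force at 2: δ_{22} = L³/(3EI) = 243/EI.
With EI = 20000 kN·m²: δ_0 = 1.1427 m and δ_{22} = 0.01215 m/kN.
Compatibility — the beam at 2 must follow the support down by 0.018 m: δ_0 − R_2·δ_{22} = 0.018, so R_2 = (1.1427 − 0.018)/0.01215 = 92.57 kN.
Moment equilibrium about 1: M_1 = Σ(load moments about 1) − R_2·L = 1051 − 92.57×9 = 218.4 kN·m.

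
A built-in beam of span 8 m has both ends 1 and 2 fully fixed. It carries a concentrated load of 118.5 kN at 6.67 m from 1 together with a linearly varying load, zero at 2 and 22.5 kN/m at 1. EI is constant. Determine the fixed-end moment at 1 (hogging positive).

Take the two fixed-end moments M_1, M_2 as redundants; the released structure is the simple span 12.
End rotations of the released simple span under the applied load (×1/EI):
  at 1: point load 118.5 at a = 6.67: Pab(L + b)/(6LEI) = 204.3/EI
  at 2: point load 118.5 at a = 6.67: Pab(L + a)/(6LEI) = 321.3/EI
  at 1: triangular load, peak 22.5: w₀L³/(45EI) = 256/EI
  at 2: triangular load, peak 22.5: 7w₀L³/(360EI) = 224/EI
  θ_10 = 460.3/EI,  θ_20 = 545.3/EI
Flexibility coefficients: a unit moment at one end gives L/(3EI) there and L/(6EI) at the far end, so f₁₁ = f₂₂ = 2.667/EI and f₁₂ = f₂₁ = 1.333/EI.
Compatibility — zero rotation at each built-in end:
  2.667 M_1 + 1.333 M_2 = 460.3
  1.333 M_1 + 2.667 M_2 = 545.3
Solving the pair gives M_1 = 93.85 kN·m and M_2 = 157.6 kN·m (hogging).

M_1 = 93.85 kN·m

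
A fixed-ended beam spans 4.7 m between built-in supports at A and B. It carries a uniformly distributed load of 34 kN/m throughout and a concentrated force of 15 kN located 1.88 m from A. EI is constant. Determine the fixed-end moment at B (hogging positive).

M_B = 69.36 kN·m

Release both end moments; the primary structure is a simply-supported span AB with redundants M_A and M_B.
On the primary (simply-supported) span, the end slopes from the loading are:
  at A: UDL 34: wL³/(24EI) = 147.1/EI
  at B: UDL 34: wL³/(24EI) = 147.1/EI
  at A: point load 15 at a = 1.88: Pab(L + b)/(6LEI) = 21.21/EI
  at B: point load 15 at a = 1.88: Pab(L + a)/(6LEI) = 18.56/EI
  θ_A0 = 168.3/EI,  θ_B0 = 165.6/EI
Flexibility coefficients: a unit moment at one end gives L/(3EI) there and L/(6EI) at the far end, so f₁₁ = f₂₂ = 1.567/EI and f₁₂ = f₂₁ = 0.7833/EI.
Compatibility — zero rotation at each built-in end:
  1.567 M_A + 0.7833 M_B = 168.3
  0.7833 M_A + 1.567 M_B = 165.6
Solving the pair gives M_A = 72.74 kN·m and M_B = 69.36 kN·m (hogging).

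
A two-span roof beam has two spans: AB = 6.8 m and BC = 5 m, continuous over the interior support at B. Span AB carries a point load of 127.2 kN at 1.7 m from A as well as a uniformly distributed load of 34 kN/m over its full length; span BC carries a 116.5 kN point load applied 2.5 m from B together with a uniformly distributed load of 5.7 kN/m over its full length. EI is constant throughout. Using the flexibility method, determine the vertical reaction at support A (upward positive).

R_A = 177.8 kN

Release continuity at B by inserting a hinge; the redundant is the internal moment M_B. The primary structure is two simply-supported spans AB and BC.
End slopes at the hinge B, treating each span as simply supported:
  span AB: point load 127.2 at a = 1.7: Pab(L + a)/(6LEI) = 229.8/EI
  span AB: UDL 34: wL³/(24EI) = 445.4/EI
  span BC: point load 116.5 at a = 2.5: Pab(L + b)/(6LEI) = 182/EI
  span BC: UDL 5.7: wL³/(24EI) = 29.69/EI
  relative rotation θ_0 = (675.2 + 211.7)/EI = 886.9/EI
A unit hogging moment at B produces rotation L₁/(3EI) + L₂/(3EI) = 3.933/EI.
Slope continuity at B: θ_0 = M_B·3.933/EI, so M_B = 886.9/3.933 = 225.5 kN·m (hogging).
Span AB, ΣM about A with M_B applied at B: R_B^{AB}·6.8 = 1002 + 225.5, so R_B^{AB} = 180.6 kN and R_A = 358.4 − 180.6 = 177.8 kN.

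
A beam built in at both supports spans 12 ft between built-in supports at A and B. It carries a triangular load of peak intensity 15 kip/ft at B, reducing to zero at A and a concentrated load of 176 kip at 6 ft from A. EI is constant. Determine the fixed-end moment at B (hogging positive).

M_B = 372 kip·ft

Release both end moments; the primary structure is a simply-supported span AB with redundants M_A and M_B.
On the primary (simply-supported) span, the end slopes from the loading are:
  at A: triangular load, peak 15: 7w₀L³/(360EI) = 504/EI
  at B: triangular load, peak 15: w₀L³/(45EI) = 576/EI
  at A: point load 176 at a = 6: Pab(L + b)/(6LEI) = 1584/EI
  at B: point load 176 at a = 6: Pab(L + a)/(6LEI) = 1584/EI
  θ_A0 = 2088/EI,  θ_B0 = 2160/EI
Flexibility coefficients: a unit moment at one end gives L/(3EI) there and L/(6EI) at the far end, so f₁₁ = f₂₂ = 4/EI and f₁₂ = f₂₁ = 2/EI.
Compatibility — zero rotation at each built-in end:
  4 M_A + 2 M_B = 2088
  2 M_A + 4 M_B = 2160
Solving the pair gives M_A = 336 kip·ft and M_B = 372 kip·ft (hogging).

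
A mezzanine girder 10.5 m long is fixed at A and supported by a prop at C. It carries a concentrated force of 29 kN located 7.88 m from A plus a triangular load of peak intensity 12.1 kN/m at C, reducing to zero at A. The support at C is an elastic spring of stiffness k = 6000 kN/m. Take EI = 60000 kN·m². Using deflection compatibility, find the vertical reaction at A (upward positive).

R_A = 40.56 kN

Take the reaction at C as the redundant and release it; the primary structure is a cantilever fixed at A.
Downward deflection at the released point C due to the loads:
  point load 29 at a = 7.88: Pa²(3L − a)/(6EI) = 7089/EI
  triangular load, peak 12.1 at the free end: 11w₀L⁴/(120EI) = 13482/EI
  δ_0 = 20571/EI
Flexibility coefficient — unit upward force at C: δ_{CC} = L³/(3EI) = 385.9/EI.
With EI = 60000 kN·m²: δ_0 = 0.34285 m and δ_{CC} = 0.006431 m/kN.
Compatibility — the spring shortens by R_C/k under the reaction it provides: δ_0 − R_C·δ_{CC} = R_C/k. With 1/k = 0.000167 m/kN, R_C = δ_0 / (δ_{CC} + 1/k) = 0.34285 / (0.006431 + 0.000167) = 51.96 kN.
Vertical equilibrium: R_A = ΣP − R_C = 92.53 − 51.96 = 40.56 kN.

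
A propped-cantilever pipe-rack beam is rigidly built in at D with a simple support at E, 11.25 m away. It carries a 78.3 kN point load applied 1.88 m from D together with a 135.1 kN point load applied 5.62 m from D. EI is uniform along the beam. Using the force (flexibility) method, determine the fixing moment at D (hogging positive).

M_D = 397.4 kN·m

Release the roller at E. Primary structure: cantilever fixed at D.
Primary-structure tip deflection at E by superposition:
  point load 78.3 at a = 1.88: Pa²(3L − a)/(6EI) = 1470/EI
  point load 135.1 at a = 5.62: Pa²(3L − a)/(6EI) = 20005/EI
  δ_0 = 21475/EI
Flexibility coefficient — unit upward force at E: δ_{EE} = L³/(3EI) = 474.6/EI.
Compatibility at E: δ_0 − R_E·δ_{EE} = 0, so R_E = 21475/474.6 = 45.25 kN.
Moment equilibrium about D: M_D = Σ(load moments about D) − R_E·L = 906.5 − 45.25×11.25 = 397.4 kN·m.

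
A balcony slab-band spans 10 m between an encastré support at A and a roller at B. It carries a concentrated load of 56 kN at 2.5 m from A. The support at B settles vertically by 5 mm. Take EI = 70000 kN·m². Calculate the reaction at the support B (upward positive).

Choose R_B as the redundant. The primary structure is the cantilever fixed at A.
Free-end deflection of the primary structure under the applied loading (downward +):
  point load 56 at a = 2.5: Pa²(3L − a)/(6EI) = 1604/EI
Flexibility coefficient — unit upward force at B: δ_{BB} = L³/(3EI) = 333.3/EI.
With EI = 70000 kN·m²: δ_0 = 0.022917 m and δ_{BB} = 0.004762 m/kN.
Compatibility — the beam at B must follow the support down by 0.005 m: δ_0 − R_B·δ_{BB} = 0.005, so R_B = (0.022917 − 0.005)/0.004762 = 3.763 kN.

R_B = 3.763 kN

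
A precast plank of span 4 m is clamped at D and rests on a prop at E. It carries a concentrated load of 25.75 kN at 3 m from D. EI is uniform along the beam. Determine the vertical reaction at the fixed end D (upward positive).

R_D = 9.455 kN

Release the roller at E. Primary structure: cantilever fixed at D.
Downward deflection at the released point E due to the loads:
  point load 25.75 at a = 3: Pa²(3L − a)/(6EI) = 347.6/EI
Flexibility coefficient — unit upward force at E: δ_{EE} = L³/(3EI) = 21.33/EI.
The prop prevents deflection at E: R_E = δ_0/δ_{EE} = 347.6/21.33 = 16.29 kN.
Vertical equilibrium: R_D = ΣP − R_E = 25.75 − 16.29 = 9.455 kN.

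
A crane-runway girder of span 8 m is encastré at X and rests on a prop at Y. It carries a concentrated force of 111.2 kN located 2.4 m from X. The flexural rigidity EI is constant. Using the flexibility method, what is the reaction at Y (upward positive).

Release the roller at Y. Primary structure: cantilever fixed at X.
Downward deflection at the released point Y due to the loads:
  point load 111.2 at a = 2.4: Pa²(3L − a)/(6EI) = 2306/EI
Tip deflection under a unit load at Y: L³/(3EI) = 170.7/EI.
The prop prevents deflection at Y: R_Y = δ_0/δ_{YY} = 2306/170.7 = 13.51 kN.

R_Y = 13.51 kN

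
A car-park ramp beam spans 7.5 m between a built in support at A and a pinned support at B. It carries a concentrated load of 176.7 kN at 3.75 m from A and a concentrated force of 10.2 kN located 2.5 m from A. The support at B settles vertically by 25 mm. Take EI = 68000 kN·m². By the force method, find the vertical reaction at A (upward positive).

R_A = 142.3 kN

Take the reaction at B as the redundant and release it; the primary structure is a cantilever fixed at A.
Downward deflection at the released point B due to the loads:
  point load 176.7 at a = 3.75: Pa²(3L − a)/(6EI) = 7765/EI
  point load 10.2 at a = 2.5: Pa²(3L − a)/(6EI) = 212.5/EI
  δ_0 = 7978/EI
Flexibility coefficient — unit upward force at B: δ_{BB} = L³/(3EI) = 140.6/EI.
With EI = 68000 kN·m²: δ_0 = 0.11732 m and δ_{BB} = 0.002068 m/kN.
Compatibility — the beam at B must follow the support down by 0.025 m: δ_0 − R_B·δ_{BB} = 0.025, so R_B = (0.11732 − 0.025)/0.002068 = 44.64 kN.
Vertical equilibrium: R_A = ΣP − R_B = 186.9 − 44.64 = 142.3 kN.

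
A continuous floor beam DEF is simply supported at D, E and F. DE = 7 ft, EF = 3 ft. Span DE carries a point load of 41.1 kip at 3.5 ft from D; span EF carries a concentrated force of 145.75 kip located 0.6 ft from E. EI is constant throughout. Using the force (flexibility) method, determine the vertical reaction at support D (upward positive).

Insert a hinge at E; M_E is the redundant, and each span becomes simply supported.
Discontinuity in slope at E on the released structure — sum the simple-span end rotations:
  span DE: point load 41.1 at a = 3.5: Pab(L + a)/(6LEI) = 125.9/EI
  span EF: point load 145.75 at a = 0.6: Pab(L + b)/(6LEI) = 62.96/EI
  relative rotation θ_0 = (125.9 + 62.96)/EI = 188.8/EI
A unit hogging moment at E produces rotation L₁/(3EI) + L₂/(3EI) = 3.333/EI.
Compatibility: M_E·(L₁+L₂)/(3EI) = θ_0, giving M_E = 56.65 kip·ft (hogging).
Span DE, ΣM about D with M_E applied at E: R_E^{DE}·7 = 143.8 + 56.65, so R_E^{DE} = 28.64 kip and R_D = 41.1 − 28.64 = 12.46 kip.

R_D = 12.46 kip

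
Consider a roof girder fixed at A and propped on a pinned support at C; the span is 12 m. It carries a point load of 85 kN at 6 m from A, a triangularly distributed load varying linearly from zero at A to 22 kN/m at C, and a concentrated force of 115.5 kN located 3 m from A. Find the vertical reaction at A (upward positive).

Choose R_C as the redundant. The primary structure is the cantilever fixed at A.
Primary-structure tip deflection at C by superposition:
  point load 85 at a = 6: Pa²(3L − a)/(6EI) = 15300/EI
  triangular load, peak 22 at the free end: 11w₀L⁴/(120EI) = 41818/EI
  point load 115.5 at a = 3: Pa²(3L − a)/(6EI) = 5717/EI
  δ_0 = 62835/EI
Tip deflection under a unit load at C: L³/(3EI) = 576/EI.
Compatibility at C: δ_0 − R_C·δ_{CC} = 0, so R_C = 62835/576 = 109.1 kN.
Vertical equilibrium: R_A = ΣP − R_C = 332.5 − 109.1 = 223.4 kN.

R_A = 223.4 kN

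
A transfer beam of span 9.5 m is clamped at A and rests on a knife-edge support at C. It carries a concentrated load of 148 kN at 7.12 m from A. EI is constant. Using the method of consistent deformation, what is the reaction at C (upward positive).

R_C = 93.55 kN

Remove the prop at C; the released (primary) structure is a cantilever built in at A.
Free-end deflection of the primary structure under the applied loading (downward +):
  point load 148 at a = 7.12: Pa²(3L − a)/(6EI) = 26735/EI
Tip deflection under a unit load at C: L³/(3EI) = 285.8/EI.
Compatibility at C: δ_0 − R_C·δ_{CC} = 0, so R_C = 26735/285.8 = 93.55 kN.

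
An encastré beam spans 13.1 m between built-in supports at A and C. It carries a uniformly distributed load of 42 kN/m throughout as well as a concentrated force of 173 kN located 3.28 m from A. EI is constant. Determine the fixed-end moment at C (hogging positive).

M_C = 707.1 kN·m

Take the two fixed-end moments M_A, M_C as redundants; the released structure is the simple span AC.
Simple-span end rotations at A and C under the given loads:
  at A: UDL 42: wL³/(24EI) = 3934/EI
  at C: UDL 42: wL³/(24EI) = 3934/EI
  at A: point load 173 at a = 3.28: Pab(L + b)/(6LEI) = 1625/EI
  at C: point load 173 at a = 3.28: Pab(L + a)/(6LEI) = 1161/EI
  θ_A0 = 5559/EI,  θ_C0 = 5095/EI
Flexibility coefficients: a unit moment at one end gives L/(3EI) there and L/(6EI) at the far end, so f₁₁ = f₂₂ = 4.367/EI and f₁₂ = f₂₁ = 2.183/EI.
Compatibility — zero rotation at each built-in end:
  4.367 M_A + 2.183 M_C = 5559
  2.183 M_A + 4.367 M_C = 5095
Solving the pair gives M_A = 919.5 kN·m and M_C = 707.1 kN·m (hogging).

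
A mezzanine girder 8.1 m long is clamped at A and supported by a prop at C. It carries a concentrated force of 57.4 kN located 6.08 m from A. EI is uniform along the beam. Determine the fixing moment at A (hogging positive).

M_A = 54.37 kN·m

Release the roller at C. Primary structure: cantilever fixed at A.
Downward deflection at the released point C due to the loads:
  point load 57.4 at a = 6.08: Pa²(3L − a)/(6EI) = 6443/EI
Flexibility coefficient — unit upward force at C: δ_{CC} = L³/(3EI) = 177.1/EI.
Compatibility at C: δ_0 − R_C·δ_{CC} = 0, so R_C = 6443/177.1 = 36.37 kN.
Moment equilibrium about A: M_A = Σ(load moments about A) − R_C·L = 349 − 36.37×8.1 = 54.37 kN·m.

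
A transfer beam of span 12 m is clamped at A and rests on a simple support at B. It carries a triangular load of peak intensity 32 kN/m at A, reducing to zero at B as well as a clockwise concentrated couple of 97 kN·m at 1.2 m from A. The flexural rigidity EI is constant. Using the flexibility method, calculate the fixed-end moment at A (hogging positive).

Take the reaction at B as the redundant and release it; the primary structure is a cantilever fixed at A.
Deflection at B on the released cantilever, summing each load's contribution:
  triangular load, peak 32 at the fixed end: w₀L⁴/(30EI) = 22118/EI
  clockwise couple 97 at a = 1.2: M₀a(2L − a)/(2EI) = 1327/EI
  δ_0 = 23445/EI
Flexibility coefficient — unit upward force at B: δ_{BB} = L³/(3EI) = 576/EI.
The prop prevents deflection at B: R_B = δ_0/δ_{BB} = 23445/576 = 40.7 kN.
Moment equilibrium about A: M_A = Σ(load moments about A) − R_B·L = 865 − 40.7×12 = 376.6 kN·m.

M_A = 376.6 kN·m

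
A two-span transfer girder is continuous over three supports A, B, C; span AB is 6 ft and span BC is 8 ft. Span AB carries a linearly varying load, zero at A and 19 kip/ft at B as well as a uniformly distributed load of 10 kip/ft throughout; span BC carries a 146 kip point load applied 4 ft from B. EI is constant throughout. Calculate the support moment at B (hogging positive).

Take M_B as the redundant. Released structure: two simple spans AB and BC with a hinge at B.
Discontinuity in slope at B on the released structure — sum the simple-span end rotations:
  span AB: triangular load, peak 19: w₀L³/(45EI) = 91.2/EI
  span AB: UDL 10: wL³/(24EI) = 90/EI
  span BC: point load 146 at a = 4: Pab(L + b)/(6LEI) = 584/EI
  relative rotation θ_0 = (181.2 + 584)/EI = 765.2/EI
A unit hogging moment at B produces rotation L₁/(3EI) + L₂/(3EI) = 4.667/EI.
Compatibility: M_B·(L₁+L₂)/(3EI) = θ_0, giving M_B = 164 kip·ft (hogging).

M_B = 164 kip·ft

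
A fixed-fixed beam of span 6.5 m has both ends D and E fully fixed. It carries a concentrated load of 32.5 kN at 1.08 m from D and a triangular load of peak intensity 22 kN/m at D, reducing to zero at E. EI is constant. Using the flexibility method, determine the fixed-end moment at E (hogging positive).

Release both end moments; the primary structure is a simply-supported span DE with redundants M_D and M_E.
Simple-span end rotations at D and E under the given loads:
  at D: point load 32.5 at a = 1.08: Pab(L + b)/(6LEI) = 58.15/EI
  at E: point load 32.5 at a = 1.08: Pab(L + a)/(6LEI) = 36.98/EI
  at D: triangular load, peak 22: w₀L³/(45EI) = 134.3/EI
  at E: triangular load, peak 22: 7w₀L³/(360EI) = 117.5/EI
  θ_D0 = 192.4/EI,  θ_E0 = 154.5/EI
Flexibility coefficients: a unit moment at one end gives L/(3EI) there and L/(6EI) at the far end, so f₁₁ = f₂₂ = 2.167/EI and f₁₂ = f₂₁ = 1.083/EI.
Compatibility — zero rotation at each built-in end:
  2.167 M_D + 1.083 M_E = 192.4
  1.083 M_D + 2.167 M_E = 154.5
Solving the pair gives M_D = 70.88 kN·m and M_E = 35.85 kN·m (hogging).

M_E = 35.85 kN·m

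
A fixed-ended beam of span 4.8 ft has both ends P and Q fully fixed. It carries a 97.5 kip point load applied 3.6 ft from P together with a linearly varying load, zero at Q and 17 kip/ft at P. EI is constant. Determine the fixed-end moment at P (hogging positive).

M_P = 41.52 kip·ft

Take the two fixed-end moments M_P, M_Q as redundants; the released structure is the simple span PQ.
On the primary (simply-supported) span, the end slopes from the loading are:
  at P: point load 97.5 at a = 3.6: Pab(L + b)/(6LEI) = 87.75/EI
  at Q: point load 97.5 at a = 3.6: Pab(L + a)/(6LEI) = 122.8/EI
  at P: triangular load, peak 17: w₀L³/(45EI) = 41.78/EI
  at Q: triangular load, peak 17: 7w₀L³/(360EI) = 36.56/EI
  θ_P0 = 129.5/EI,  θ_Q0 = 159.4/EI
Flexibility coefficients: a unit moment at one end gives L/(3EI) there and L/(6EI) at the far end, so f₁₁ = f₂₂ = 1.6/EI and f₁₂ = f₂₁ = 0.8/EI.
Compatibility — zero rotation at each built-in end:
  1.6 M_P + 0.8 M_Q = 129.5
  0.8 M_P + 1.6 M_Q = 159.4
Solving the pair gives M_P = 41.52 kip·ft and M_Q = 78.87 kip·ft (hogging).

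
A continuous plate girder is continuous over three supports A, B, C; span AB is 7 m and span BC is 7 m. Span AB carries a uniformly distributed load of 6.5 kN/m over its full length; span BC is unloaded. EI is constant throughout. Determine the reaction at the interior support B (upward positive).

R_B = 28.44 kN

Take M_B as the redundant. Released structure: two simple spans AB and BC with a hinge at B.
Rotations at B on the released spans (each span's end-slope, ×1/EI):
  span AB: UDL 6.5: wL³/(24EI) = 92.9/EI
  relative rotation θ_0 = (92.9 + 0)/EI = 92.9/EI
A unit hogging moment at B produces rotation L₁/(3EI) + L₂/(3EI) = 4.667/EI.
Compatibility: M_B·(L₁+L₂)/(3EI) = θ_0, giving M_B = 19.91 kN·m (hogging).
Span AB, ΣM about A with M_B applied at B: R_B^{AB}·7 = 159.2 + 19.91, so R_B^{AB} = 25.59 kN and R_A = 45.5 − 25.59 = 19.91 kN.
Span BC, ΣM about C: R_B^{BC}·7 = 0 + 19.91, so R_B^{BC} = 2.844 kN and R_C = 0 − 2.844 = -2.844 kN.
R_B = 25.59 + 2.844 = 28.44 kN.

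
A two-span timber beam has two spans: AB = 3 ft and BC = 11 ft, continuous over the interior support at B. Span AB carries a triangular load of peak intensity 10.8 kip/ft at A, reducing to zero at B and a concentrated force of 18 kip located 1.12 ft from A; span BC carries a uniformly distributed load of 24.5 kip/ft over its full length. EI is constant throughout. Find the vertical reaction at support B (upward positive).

R_B = 271.7 kip

Insert a hinge at B; M_B is the redundant, and each span becomes simply supported.
Discontinuity in slope at B on the released structure — sum the simple-span end rotations:
  span AB: triangular load, peak 10.8: 7w₀L³/(360EI) = 5.67/EI
  span AB: point load 18 at a = 1.12: Pab(L + a)/(6LEI) = 8.675/EI
  span BC: UDL 24.5: wL³/(24EI) = 1359/EI
  relative rotation θ_0 = (14.35 + 1359)/EI = 1373/EI
A unit hogging moment at B produces rotation L₁/(3EI) + L₂/(3EI) = 4.667/EI.
Slope continuity at B: θ_0 = M_B·4.667/EI, so M_B = 1373/4.667 = 294.2 kip·ft (hogging).
Span AB, ΣM about A with M_B applied at B: R_B^{AB}·3 = 36.36 + 294.2, so R_B^{AB} = 110.2 kip and R_A = 34.2 − 110.2 = -76 kip.
Span BC, ΣM about C: R_B^{BC}·11 = 1482 + 294.2, so R_B^{BC} = 161.5 kip and R_C = 269.5 − 161.5 = 108 kip.
R_B = 110.2 + 161.5 = 271.7 kip.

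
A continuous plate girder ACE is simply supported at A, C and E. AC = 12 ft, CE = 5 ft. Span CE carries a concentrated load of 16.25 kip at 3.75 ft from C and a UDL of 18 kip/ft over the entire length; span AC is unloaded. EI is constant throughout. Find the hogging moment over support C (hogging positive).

M_C = 19.34 kip·ft

Insert a hinge at C; M_C is the redundant, and each span becomes simply supported.
End slopes at the hinge C, treating each span as simply supported:
  span CE: point load 16.25 at a = 3.75: Pab(L + b)/(6LEI) = 15.87/EI
  span CE: UDL 18: wL³/(24EI) = 93.75/EI
  relative rotation θ_0 = (0 + 109.6)/EI = 109.6/EI
A unit hogging moment at C produces rotation L₁/(3EI) + L₂/(3EI) = 5.667/EI.
Compatibility: M_C·(L₁+L₂)/(3EI) = θ_0, giving M_C = 19.34 kip·ft (hogging).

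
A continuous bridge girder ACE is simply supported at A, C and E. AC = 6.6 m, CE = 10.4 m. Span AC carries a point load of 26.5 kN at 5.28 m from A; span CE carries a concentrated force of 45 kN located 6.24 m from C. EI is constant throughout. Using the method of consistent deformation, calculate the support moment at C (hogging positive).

Release continuity at C by inserting a hinge; the redundant is the internal moment M_C. The primary structure is two simply-supported spans AC and CE.
Rotations at C on the released spans (each span's end-slope, ×1/EI):
  span AC: point load 26.5 at a = 5.28: Pab(L + a)/(6LEI) = 55.41/EI
  span CE: point load 45 at a = 6.24: Pab(L + b)/(6LEI) = 272.6/EI
  relative rotation θ_0 = (55.41 + 272.6)/EI = 328/EI
A unit hogging moment at C produces rotation L₁/(3EI) + L₂/(3EI) = 5.667/EI.
Compatibility: M_C·(L₁+L₂)/(3EI) = θ_0, giving M_C = 57.88 kN·m (hogging).

M_C = 57.88 kN·m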